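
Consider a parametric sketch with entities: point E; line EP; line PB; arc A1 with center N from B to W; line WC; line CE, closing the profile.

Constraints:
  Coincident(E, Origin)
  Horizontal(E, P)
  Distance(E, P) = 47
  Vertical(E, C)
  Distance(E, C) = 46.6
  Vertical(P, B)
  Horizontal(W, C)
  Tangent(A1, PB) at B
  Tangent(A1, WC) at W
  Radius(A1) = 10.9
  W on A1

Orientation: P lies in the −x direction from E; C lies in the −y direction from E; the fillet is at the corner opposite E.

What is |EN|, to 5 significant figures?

50.771

E and C share the same x with |EC| = 46.6 and C on the −y side, so C = (0.0000, -46.600). The virtual corner opposite E is at (-47.000, -46.600). The tangent condition forces NB to be normal to PB and tangency of A1 to WC means the radius NW is perpendicular to WC, with radius 10.9, so the center N sits 10.9 in from both sides at N = (-36.100, -35.700). Then |EN| = |N − E| = 50.771.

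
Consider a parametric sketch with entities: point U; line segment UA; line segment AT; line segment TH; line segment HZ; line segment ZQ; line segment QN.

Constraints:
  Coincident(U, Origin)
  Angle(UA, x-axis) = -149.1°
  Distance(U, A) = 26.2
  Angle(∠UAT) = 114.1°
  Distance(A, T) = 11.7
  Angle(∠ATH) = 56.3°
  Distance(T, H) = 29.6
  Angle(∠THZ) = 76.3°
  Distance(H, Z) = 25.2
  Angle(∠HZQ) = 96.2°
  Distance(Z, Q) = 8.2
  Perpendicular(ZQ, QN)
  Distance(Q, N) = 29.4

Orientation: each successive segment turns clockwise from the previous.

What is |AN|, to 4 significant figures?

20.11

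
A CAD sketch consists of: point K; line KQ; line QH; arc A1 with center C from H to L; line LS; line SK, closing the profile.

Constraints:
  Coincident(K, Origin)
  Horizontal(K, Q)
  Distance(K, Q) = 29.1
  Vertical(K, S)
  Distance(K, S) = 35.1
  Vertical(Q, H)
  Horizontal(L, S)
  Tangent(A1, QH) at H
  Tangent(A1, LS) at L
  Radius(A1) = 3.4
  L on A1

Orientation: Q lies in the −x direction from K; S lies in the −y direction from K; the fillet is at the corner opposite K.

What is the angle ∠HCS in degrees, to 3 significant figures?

172°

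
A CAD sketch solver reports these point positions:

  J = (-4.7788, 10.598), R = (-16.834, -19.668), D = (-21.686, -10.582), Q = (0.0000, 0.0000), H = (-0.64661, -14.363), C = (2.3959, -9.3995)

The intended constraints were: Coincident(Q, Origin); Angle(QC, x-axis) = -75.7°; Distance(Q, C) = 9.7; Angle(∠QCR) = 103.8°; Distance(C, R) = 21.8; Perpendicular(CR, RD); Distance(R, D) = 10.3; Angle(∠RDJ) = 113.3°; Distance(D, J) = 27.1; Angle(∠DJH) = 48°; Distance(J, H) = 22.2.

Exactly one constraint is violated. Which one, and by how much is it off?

Distance(J, H) = 22.2 — off by 3.10.

Q = (0.00, 0.00) ✓; QC at -75.70° ✓; |QC| = 9.700 ✓; ∠QCR = 103.8° ✓; |CR| = 21.80 ✓; ∠(CR, RD) = 90.00° ✓; |RD| = 10.30 ✓; ∠RDJ = 113.3° ✓; |DJ| = 27.10 ✓; ∠DJH = 48.00° ✓; |JH| = 25.30 ✗.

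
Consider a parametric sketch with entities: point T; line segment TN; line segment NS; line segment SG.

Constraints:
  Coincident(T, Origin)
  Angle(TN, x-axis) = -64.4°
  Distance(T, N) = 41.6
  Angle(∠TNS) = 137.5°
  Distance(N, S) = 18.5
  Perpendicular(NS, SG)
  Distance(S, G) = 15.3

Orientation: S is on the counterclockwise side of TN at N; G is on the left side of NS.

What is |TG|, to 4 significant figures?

50.81

T is at the origin; TN runs at -64.4° with length 41.6, so N = 41.6·(cos -64.4°, sin -64.4°) = (17.97, -37.52). ∠TNS = 137.5°, so NS runs at -64.4° + (180° − 137.5°) = -21.90° from the x-axis; with |NS| = 18.5, S = N + 18.5·(cos -21.90°, sin -21.90°) = (35.14, -44.42). NS ⟂ SG; with |SG| = 15.3 on the left of NS, G = S + 15.3·(0.3730, 0.9278) = (40.85, -30.22). Then |TG| = |G − T| = 50.81.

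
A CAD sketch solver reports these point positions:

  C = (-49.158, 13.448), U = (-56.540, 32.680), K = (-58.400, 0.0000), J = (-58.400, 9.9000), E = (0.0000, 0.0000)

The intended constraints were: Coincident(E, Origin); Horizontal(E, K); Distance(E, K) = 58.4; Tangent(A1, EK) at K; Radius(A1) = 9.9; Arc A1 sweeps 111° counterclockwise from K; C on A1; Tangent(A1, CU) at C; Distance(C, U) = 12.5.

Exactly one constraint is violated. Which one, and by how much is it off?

Distance(C, U) = 12.5 — off by 8.10.

E = (0.00, 0.00) ✓; E.y = 0.00, K.y = 0.00 ✓; |EK| = 58.40 ✓; ∠(JK, KE) = 90.00° ✓; |JK| = 9.900 ✓; bearing(J→C) − bearing(J→K) = 111.0° ✓; |JC| = 9.900 ✓; ∠(JC, CU) = 90.00° ✓; |CU| = 20.60 ✗.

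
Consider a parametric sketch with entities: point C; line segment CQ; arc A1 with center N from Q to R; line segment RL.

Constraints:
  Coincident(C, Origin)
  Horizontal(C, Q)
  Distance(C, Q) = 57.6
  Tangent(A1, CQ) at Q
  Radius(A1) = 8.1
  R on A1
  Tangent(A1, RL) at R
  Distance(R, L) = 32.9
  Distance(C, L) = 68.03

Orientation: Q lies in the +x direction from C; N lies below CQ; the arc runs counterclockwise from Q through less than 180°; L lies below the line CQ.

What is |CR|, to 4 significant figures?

50.40

Checks: |NQ| = 8.100 ✓; |NR| = 8.100 ✓; ∠(NR, RL) = 90.00° ✓; |RL| = 32.90 ✓; |CL| = 68.03 ✓.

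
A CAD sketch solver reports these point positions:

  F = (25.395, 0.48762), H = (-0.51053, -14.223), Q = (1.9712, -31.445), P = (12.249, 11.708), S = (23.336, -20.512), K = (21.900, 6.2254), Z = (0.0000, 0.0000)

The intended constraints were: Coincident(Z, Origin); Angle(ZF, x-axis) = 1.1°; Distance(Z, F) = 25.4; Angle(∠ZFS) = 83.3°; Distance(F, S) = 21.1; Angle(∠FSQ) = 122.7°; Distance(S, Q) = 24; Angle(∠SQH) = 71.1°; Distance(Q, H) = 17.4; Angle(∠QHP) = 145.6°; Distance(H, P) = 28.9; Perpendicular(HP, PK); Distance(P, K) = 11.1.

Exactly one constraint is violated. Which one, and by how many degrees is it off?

Perpendicular(HP, PK) — off by 3.40°.

Z = (0.00, 0.00) ✓; ZF at 1.100° ✓; |ZF| = 25.40 ✓; ∠ZFS = 83.30° ✓; |FS| = 21.10 ✓; ∠FSQ = 122.7° ✓; |SQ| = 24.00 ✓; ∠SQH = 71.10° ✓; |QH| = 17.40 ✓; ∠QHP = 145.6° ✓; |HP| = 28.90 ✓; ∠(HP, PK) = 93.40° ✗; |PK| = 11.10 ✓.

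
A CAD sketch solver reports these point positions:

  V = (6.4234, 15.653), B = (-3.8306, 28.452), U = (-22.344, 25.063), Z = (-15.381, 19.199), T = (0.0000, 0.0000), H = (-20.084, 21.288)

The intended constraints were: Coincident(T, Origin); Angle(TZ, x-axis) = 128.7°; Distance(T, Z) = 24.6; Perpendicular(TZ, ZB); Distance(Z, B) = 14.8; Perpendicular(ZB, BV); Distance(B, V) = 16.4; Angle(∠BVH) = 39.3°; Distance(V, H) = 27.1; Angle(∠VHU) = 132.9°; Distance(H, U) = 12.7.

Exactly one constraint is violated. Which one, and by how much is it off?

Distance(H, U) = 12.7 — off by 8.30.

T = (0.00, 0.00) ✓; TZ at 128.7° ✓; |TZ| = 24.60 ✓; ∠(TZ, ZB) = 90.00° ✓; |ZB| = 14.80 ✓; ∠(ZB, BV) = 90.00° ✓; |BV| = 16.40 ✓; ∠BVH = 39.30° ✓; |VH| = 27.10 ✓; ∠VHU = 132.9° ✓; |HU| = 4.400 ✗.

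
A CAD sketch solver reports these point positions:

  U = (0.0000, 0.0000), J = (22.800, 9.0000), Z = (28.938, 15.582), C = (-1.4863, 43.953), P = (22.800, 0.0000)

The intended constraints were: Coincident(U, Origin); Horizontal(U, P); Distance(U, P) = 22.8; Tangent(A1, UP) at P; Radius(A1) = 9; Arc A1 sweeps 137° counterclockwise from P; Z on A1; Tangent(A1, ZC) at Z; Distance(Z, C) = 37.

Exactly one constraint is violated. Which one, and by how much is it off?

Distance(Z, C) = 37 — off by 4.60.

U = (0.00, 0.00) ✓; U.y = 0.00, P.y = 0.00 ✓; |UP| = 22.80 ✓; ∠(JP, PU) = 90.00° ✓; |JP| = 9.000 ✓; bearing(J→Z) − bearing(J→P) = 137.0° ✓; |JZ| = 9.000 ✓; ∠(JZ, ZC) = 90.00° ✓; |ZC| = 41.60 ✗.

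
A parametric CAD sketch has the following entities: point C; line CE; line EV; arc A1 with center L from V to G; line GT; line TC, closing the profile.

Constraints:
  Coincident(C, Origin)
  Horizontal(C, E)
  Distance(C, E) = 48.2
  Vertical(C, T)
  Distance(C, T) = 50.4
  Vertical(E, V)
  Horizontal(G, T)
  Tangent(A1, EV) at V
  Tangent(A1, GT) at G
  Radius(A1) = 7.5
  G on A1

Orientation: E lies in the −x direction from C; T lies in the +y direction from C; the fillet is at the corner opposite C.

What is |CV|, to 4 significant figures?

64.53

C is at the origin; C and E share the same y with |CE| = 48.2 and E on the −x side, so E = (-48.20, 0.000). CT is vertical with |CT| = 50.4 and T on the +y side, so T = (0.000, 50.40). The virtual corner opposite C is at (-48.20, 50.40). Since A1 is tangent to EV there, LV ⟂ EV and since A1 is tangent to GT there, LG ⟂ GT, with radius 7.5, so the center L sits 7.5 in from both sides at L = (-40.70, 42.90). That places the tangent points at V = (-48.20, 42.90) on EV and G = (-40.70, 50.40) on GT. Then |CV| = |V − C| = 64.53.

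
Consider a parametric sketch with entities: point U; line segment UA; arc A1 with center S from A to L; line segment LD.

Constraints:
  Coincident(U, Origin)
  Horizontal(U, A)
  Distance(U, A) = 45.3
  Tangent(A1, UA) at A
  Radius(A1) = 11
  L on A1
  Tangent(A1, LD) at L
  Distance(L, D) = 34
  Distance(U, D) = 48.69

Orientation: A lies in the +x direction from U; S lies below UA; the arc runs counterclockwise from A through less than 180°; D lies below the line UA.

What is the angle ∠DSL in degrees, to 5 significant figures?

72.072°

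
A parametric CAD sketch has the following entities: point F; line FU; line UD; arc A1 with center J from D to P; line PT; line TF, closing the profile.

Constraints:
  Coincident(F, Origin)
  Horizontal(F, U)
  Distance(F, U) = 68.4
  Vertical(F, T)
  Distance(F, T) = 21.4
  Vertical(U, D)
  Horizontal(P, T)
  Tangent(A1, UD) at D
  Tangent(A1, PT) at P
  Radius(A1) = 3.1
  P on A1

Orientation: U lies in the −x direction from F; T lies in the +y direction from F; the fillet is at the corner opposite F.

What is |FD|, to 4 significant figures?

70.81

F is at the origin; FU is horizontal with |FU| = 68.4 and U on the −x side, so U = (-68.40, 0.000). F and T share the same x with |FT| = 21.4 and T on the +y side, so T = (0.000, 21.40). The virtual corner opposite F is at (-68.40, 21.40). Since A1 is tangent to UD there, JD ⟂ UD and since A1 is tangent to PT there, JP ⟂ PT, with radius 3.1, so the center J sits 3.1 in from both sides at J = (-65.30, 18.30). That places the tangent points at D = (-68.40, 18.30) on UD and P = (-65.30, 21.40) on PT. Then |FD| = |D − F| = 70.81.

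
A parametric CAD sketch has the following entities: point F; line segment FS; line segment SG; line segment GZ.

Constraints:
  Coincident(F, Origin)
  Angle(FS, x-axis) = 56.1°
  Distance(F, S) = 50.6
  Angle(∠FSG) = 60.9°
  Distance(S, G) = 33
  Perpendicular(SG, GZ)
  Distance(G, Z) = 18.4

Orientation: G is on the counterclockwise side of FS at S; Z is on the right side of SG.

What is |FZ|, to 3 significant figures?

63.2

F is at the origin; FS runs at 56.1° with length 50.6, so S = 50.6·(cos 56.1°, sin 56.1°) = (28.2, 42.0). ∠FSG = 60.9°, so SG runs at 56.1° + (180° − 60.9°) = 175° from the x-axis; with |SG| = 33.0, G = S + 33.0·(cos 175°, sin 175°) = (-4.66, 44.8). SG is perpendicular to GZ; with |GZ| = 18.4 on the right of SG, Z = G + 18.4·(0.0837, 0.996) = (-3.12, 63.1). Then |FZ| = |Z − F| = 63.2.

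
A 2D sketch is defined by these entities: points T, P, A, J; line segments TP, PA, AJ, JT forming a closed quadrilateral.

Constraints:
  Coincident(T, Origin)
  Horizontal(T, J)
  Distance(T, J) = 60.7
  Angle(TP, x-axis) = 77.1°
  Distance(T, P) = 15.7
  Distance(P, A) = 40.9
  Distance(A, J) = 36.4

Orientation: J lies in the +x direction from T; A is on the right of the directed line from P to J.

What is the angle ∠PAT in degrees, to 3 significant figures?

21.4°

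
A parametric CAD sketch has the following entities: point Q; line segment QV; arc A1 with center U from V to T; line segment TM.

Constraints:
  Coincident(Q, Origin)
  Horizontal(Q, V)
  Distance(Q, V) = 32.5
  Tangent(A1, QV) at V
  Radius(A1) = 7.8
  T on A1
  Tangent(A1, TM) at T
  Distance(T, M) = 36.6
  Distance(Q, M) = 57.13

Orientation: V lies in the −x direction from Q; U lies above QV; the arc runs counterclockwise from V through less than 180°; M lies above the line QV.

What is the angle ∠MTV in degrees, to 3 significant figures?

127°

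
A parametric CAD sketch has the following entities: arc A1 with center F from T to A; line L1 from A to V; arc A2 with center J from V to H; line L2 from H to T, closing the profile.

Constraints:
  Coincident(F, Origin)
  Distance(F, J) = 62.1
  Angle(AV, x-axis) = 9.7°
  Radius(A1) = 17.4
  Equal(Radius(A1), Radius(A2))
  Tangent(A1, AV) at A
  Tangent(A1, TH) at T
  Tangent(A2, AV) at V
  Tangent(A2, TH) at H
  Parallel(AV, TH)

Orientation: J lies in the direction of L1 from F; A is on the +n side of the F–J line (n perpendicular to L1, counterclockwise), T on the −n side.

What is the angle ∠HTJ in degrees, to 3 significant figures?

15.7°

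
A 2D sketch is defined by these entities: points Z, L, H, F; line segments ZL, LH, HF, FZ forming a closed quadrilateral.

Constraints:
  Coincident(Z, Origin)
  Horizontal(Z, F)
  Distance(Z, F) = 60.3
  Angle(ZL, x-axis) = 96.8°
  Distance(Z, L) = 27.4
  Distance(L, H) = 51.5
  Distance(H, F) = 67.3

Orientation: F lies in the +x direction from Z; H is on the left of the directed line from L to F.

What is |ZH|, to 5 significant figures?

71.140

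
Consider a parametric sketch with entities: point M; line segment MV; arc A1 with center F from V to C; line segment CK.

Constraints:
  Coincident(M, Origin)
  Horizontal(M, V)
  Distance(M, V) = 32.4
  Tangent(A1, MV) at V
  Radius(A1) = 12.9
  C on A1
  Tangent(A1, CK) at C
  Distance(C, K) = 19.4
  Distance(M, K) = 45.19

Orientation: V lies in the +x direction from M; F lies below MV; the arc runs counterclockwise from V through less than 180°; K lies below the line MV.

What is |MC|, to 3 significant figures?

27.0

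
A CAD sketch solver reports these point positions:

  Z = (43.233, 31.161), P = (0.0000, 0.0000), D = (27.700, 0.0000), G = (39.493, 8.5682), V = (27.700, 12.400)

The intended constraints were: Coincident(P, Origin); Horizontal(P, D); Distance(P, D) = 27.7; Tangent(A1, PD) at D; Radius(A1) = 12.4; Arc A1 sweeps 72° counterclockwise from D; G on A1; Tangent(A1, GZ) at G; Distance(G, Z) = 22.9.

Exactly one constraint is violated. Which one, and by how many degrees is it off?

Tangent(A1, GZ) at G — off by 8.60°.

P = (0.00, 0.00) ✓; P.y = 0.00, D.y = 0.00 ✓; |PD| = 27.70 ✓; ∠(VD, DP) = 90.00° ✓; |VD| = 12.40 ✓; bearing(V→G) − bearing(V→D) = 72.00° ✓; |VG| = 12.40 ✓; ∠(VG, GZ) = 81.40° ✗; |GZ| = 22.90 ✓.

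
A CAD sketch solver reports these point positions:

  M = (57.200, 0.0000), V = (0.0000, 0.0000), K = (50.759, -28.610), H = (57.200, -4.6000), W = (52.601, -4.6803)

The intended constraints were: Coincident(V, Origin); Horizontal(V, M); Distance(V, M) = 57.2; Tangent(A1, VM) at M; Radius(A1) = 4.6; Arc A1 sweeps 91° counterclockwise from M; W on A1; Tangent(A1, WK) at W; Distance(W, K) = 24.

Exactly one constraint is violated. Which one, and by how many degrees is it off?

Tangent(A1, WK) at W — off by 5.40°.

V = (0.00, 0.00) ✓; V.y = 0.00, M.y = 0.00 ✓; |VM| = 57.20 ✓; ∠(HM, MV) = 90.00° ✓; |HM| = 4.600 ✓; bearing(H→W) − bearing(H→M) = 91.00° ✓; |HW| = 4.600 ✓; ∠(HW, WK) = 95.40° ✗; |WK| = 24.00 ✓.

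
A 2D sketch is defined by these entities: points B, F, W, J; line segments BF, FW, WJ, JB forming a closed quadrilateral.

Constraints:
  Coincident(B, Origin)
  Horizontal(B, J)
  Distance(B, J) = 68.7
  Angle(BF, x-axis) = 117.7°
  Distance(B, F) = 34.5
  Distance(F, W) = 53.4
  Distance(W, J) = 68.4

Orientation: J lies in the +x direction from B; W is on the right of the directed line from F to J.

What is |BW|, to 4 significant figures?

19.56

B is at the origin; BJ is horizontal with |BJ| = 68.7 and J in +x, so J = (68.7, 0). BF runs at 117.7° with |BF| = 34.5, so F = (-16.04, 30.55). W is determined by |FW| = 53.4 and |WJ| = 68.4 together: it lies at the intersection of circle(F, 53.4) and circle(J, 68.4). With |FJ| = 90.07, the foot of the radical line on FJ is 34.90 from F and the perpendicular offset is √(53.4² − 34.90²) = 40.42. Taking the right-of-FJ solution: W = (3.083, -19.31).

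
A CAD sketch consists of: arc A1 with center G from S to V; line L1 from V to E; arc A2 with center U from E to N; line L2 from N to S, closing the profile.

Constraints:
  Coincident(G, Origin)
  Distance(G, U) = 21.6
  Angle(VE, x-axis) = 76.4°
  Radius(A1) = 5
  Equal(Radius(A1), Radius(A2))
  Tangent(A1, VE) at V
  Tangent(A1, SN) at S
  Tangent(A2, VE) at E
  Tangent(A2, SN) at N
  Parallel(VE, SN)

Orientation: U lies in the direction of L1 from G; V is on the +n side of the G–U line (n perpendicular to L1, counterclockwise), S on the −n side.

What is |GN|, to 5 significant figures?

22.171

The slot axis is L1's direction at 76.4°, so u = (cos 76.4°, sin 76.4°) = (0.23514, 0.97196) and n = (−sin 76.4°, cos 76.4°) = (-0.97196, 0.23514). G is at the origin and U lies 21.6 along u from G, so U = 21.6·u = (5.0791, 20.994). Tangency of A1 to both parallel lines with radius 5.0 puts V and S at G ± 5.0·n: V = (-4.8598, 1.1757), S = (4.8598, -1.1757). Equal radii place E and N the same way about U: E = U + 5.0·n = (0.21926, 22.170), N = U − 5.0·n = (9.9389, 19.819). Then |GN| = |N − G| = 22.171.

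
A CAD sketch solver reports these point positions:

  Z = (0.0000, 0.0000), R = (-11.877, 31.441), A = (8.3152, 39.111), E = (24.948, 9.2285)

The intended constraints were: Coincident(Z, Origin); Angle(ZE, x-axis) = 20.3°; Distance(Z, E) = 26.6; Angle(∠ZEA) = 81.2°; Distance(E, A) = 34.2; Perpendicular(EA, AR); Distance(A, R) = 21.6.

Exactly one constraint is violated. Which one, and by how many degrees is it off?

Perpendicular(EA, AR) — off by 8.30°.

Z = (0.00, 0.00) ✓; ZE at 20.30° ✓; |ZE| = 26.60 ✓; ∠ZEA = 81.20° ✓; |EA| = 34.20 ✓; ∠(EA, AR) = 81.70° ✗; |AR| = 21.60 ✓.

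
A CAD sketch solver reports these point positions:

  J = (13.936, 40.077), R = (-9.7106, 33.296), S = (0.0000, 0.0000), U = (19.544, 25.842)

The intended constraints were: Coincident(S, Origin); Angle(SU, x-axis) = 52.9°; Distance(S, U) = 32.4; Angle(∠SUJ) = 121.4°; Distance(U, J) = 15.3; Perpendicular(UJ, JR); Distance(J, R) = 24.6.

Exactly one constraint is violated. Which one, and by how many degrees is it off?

Perpendicular(UJ, JR) — off by 5.50°.

S = (0.00, 0.00) ✓; SU at 52.90° ✓; |SU| = 32.40 ✓; ∠SUJ = 121.4° ✓; |UJ| = 15.30 ✓; ∠(UJ, JR) = 84.50° ✗; |JR| = 24.60 ✓.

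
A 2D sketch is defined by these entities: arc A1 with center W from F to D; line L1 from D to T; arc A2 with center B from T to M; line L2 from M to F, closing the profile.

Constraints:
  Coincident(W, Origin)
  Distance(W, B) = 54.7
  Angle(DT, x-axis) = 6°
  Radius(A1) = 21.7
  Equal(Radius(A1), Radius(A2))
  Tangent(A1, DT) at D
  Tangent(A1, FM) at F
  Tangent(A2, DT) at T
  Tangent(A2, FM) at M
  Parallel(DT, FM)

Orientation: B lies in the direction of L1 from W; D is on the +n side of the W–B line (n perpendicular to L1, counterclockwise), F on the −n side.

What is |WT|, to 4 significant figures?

58.85

Tangency of A1 to both parallel lines with radius 21.7 puts D and F at W ± 21.7·n: D = (-2.268, 21.58), F = (2.268, -21.58). Equal radii place T and M the same way about B: T = B + 21.7·n = (52.13, 27.30), M = B − 21.7·n = (56.67, -15.86). Then |WT| = |T − W| = 58.85.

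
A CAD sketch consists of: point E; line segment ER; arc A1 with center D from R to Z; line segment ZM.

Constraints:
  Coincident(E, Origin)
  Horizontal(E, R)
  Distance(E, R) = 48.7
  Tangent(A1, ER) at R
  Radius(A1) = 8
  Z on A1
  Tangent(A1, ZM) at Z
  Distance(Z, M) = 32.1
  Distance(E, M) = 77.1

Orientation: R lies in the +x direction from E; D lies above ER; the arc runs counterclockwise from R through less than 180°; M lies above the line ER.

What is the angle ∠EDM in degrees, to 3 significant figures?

138°

Checks: |DZ| = 8.000 ✓; ∠(DZ, ZM) = 90.00° ✓; |ZM| = 32.10 ✓; |EM| = 77.10 ✓.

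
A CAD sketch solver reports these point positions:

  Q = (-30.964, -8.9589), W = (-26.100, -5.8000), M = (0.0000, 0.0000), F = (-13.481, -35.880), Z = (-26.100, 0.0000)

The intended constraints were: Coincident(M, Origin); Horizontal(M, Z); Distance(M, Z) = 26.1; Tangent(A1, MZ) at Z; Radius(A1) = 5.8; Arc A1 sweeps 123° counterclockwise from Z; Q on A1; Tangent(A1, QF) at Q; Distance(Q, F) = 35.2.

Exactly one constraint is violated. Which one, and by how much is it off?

Distance(Q, F) = 35.2 — off by 3.10.

M = (0.00, 0.00) ✓; M.y = 0.00, Z.y = 0.00 ✓; |MZ| = 26.10 ✓; ∠(WZ, ZM) = 90.00° ✓; |WZ| = 5.800 ✓; bearing(W→Q) − bearing(W→Z) = 123.0° ✓; |WQ| = 5.800 ✓; ∠(WQ, QF) = 90.00° ✓; |QF| = 32.10 ✗.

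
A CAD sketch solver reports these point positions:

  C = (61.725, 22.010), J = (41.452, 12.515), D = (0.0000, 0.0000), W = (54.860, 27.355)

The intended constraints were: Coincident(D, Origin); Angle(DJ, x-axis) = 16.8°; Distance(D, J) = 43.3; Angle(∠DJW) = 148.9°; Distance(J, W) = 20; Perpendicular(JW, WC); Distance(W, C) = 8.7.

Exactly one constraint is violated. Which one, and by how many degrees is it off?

Perpendicular(JW, WC) — off by 4.19°.

D = (0.00, 0.00) ✓; DJ at 16.80° ✓; |DJ| = 43.30 ✓; ∠DJW = 148.9° ✓; |JW| = 20.00 ✓; ∠(JW, WC) = 85.81° ✗; |WC| = 8.700 ✓.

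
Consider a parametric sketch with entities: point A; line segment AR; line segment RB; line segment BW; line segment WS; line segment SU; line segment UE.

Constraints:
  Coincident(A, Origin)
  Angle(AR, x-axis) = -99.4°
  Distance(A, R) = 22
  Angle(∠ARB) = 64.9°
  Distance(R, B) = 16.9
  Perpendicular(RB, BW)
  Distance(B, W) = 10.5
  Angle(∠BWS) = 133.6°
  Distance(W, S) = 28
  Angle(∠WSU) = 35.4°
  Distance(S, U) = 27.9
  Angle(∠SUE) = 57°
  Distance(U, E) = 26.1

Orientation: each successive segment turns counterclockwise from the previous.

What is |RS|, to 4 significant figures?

30.00

A is at the origin; AR runs at -99.4° with length 22.0, so R = (-3.593, -21.70). ∠ARB = 64.9° gives RB at 15.70° from the x-axis; with |RB| = 16.9, B = (12.68, -17.13). RB is perpendicular to BW, so BW runs at 105.7°; with |BW| = 10.5, W = (9.835, -7.023). ∠BWS = 133.6° gives WS at 152.1° from the x-axis; with |WS| = 28.0, S = (-14.91, 6.079). Then |RS| = |S − R| = 30.00.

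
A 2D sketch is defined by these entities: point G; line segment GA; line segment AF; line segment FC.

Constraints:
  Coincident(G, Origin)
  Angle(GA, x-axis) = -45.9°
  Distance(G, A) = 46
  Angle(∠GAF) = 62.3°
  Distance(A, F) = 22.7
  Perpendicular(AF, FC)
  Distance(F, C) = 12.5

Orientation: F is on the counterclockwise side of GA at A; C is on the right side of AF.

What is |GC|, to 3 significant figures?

53.2

G is at the origin; GA runs at -45.9° with length 46.0, so A = 46.0·(cos -45.9°, sin -45.9°) = (32.0, -33.0). ∠GAF = 62.3°, so AF runs at -45.9° + (180° − 62.3°) = 71.8° from the x-axis; with |AF| = 22.7, F = A + 22.7·(cos 71.8°, sin 71.8°) = (39.1, -11.5). AF is perpendicular to FC; with |FC| = 12.5 on the right of AF, C = F + 12.5·(0.950, -0.312) = (51.0, -15.4). Then |GC| = |C − G| = 53.2.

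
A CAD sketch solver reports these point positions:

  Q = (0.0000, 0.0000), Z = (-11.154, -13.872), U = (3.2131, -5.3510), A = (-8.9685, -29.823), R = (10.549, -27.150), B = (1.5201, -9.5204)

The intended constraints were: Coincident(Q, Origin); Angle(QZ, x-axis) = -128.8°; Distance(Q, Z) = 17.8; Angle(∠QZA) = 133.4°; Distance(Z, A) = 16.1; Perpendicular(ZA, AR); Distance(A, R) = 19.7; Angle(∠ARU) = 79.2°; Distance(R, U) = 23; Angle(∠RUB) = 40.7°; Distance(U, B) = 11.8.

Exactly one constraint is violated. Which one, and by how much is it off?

Distance(U, B) = 11.8 — off by 7.30.

Q = (0.00, 0.00) ✓; QZ at -128.8° ✓; |QZ| = 17.80 ✓; ∠QZA = 133.4° ✓; |ZA| = 16.10 ✓; ∠(ZA, AR) = 90.00° ✓; |AR| = 19.70 ✓; ∠ARU = 79.20° ✓; |RU| = 23.00 ✓; ∠RUB = 40.70° ✓; |UB| = 4.500 ✗.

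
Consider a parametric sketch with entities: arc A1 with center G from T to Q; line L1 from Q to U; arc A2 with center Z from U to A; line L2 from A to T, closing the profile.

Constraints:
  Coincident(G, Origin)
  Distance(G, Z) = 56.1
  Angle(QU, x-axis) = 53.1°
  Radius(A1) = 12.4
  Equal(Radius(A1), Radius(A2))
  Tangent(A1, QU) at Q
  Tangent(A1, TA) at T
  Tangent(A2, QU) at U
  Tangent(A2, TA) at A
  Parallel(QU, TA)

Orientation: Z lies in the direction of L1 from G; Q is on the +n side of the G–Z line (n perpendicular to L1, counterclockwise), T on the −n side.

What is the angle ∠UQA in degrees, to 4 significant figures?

23.85°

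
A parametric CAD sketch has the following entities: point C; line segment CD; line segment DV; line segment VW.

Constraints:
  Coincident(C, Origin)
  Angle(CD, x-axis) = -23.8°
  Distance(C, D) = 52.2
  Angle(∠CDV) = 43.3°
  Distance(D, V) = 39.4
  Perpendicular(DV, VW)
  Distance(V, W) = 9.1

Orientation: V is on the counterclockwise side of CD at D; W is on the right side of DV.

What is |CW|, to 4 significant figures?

44.92

C is at the origin; CD runs at -23.8° with length 52.2, so D = 52.2·(cos -23.8°, sin -23.8°) = (47.76, -21.07). ∠CDV = 43.3°, so DV runs at -23.8° + (180° − 43.3°) = 112.9° from the x-axis; with |DV| = 39.4, V = D + 39.4·(cos 112.9°, sin 112.9°) = (32.43, 15.23). The perpendicularity gives VW at right angles to DV; with |VW| = 9.1 on the right of DV, W = V + 9.1·(0.9212, 0.3891) = (40.81, 18.77). Then |CW| = |W − C| = 44.92.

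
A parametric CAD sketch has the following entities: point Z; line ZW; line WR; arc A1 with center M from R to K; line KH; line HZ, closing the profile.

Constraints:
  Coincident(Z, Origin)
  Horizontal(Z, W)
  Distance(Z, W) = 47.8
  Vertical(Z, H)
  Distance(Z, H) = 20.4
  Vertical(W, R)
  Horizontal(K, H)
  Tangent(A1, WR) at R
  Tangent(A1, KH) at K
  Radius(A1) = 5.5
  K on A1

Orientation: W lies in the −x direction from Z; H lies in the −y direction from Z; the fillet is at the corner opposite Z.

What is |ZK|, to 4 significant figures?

46.96

Z is at the origin; Z and W share the same y with |ZW| = 47.8 and W on the −x side, so W = (-47.80, 0.000). Z and H share the same x with |ZH| = 20.4 and H on the −y side, so H = (0.000, -20.40). The virtual corner opposite Z is at (-47.80, -20.40). A1 meets WR tangentially, so MR is at right angles to WR and since A1 is tangent to KH there, MK ⟂ KH, with radius 5.5, so the center M sits 5.5 in from both sides at M = (-42.30, -14.90). That places the tangent points at R = (-47.80, -14.90) on WR and K = (-42.30, -20.40) on KH. Then |ZK| = |K − Z| = 46.96.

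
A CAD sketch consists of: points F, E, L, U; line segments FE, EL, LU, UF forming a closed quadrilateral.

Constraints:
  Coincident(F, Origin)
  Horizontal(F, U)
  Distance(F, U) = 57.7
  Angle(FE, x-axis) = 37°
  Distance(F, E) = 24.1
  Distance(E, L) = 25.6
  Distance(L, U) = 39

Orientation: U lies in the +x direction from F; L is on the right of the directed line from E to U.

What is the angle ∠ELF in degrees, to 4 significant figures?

59.02°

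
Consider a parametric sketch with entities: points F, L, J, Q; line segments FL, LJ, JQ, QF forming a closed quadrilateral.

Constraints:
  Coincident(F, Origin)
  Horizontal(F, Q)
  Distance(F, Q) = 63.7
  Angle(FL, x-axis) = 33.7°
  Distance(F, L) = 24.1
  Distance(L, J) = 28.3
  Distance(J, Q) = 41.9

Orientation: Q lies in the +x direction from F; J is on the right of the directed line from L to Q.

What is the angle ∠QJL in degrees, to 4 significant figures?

78.51°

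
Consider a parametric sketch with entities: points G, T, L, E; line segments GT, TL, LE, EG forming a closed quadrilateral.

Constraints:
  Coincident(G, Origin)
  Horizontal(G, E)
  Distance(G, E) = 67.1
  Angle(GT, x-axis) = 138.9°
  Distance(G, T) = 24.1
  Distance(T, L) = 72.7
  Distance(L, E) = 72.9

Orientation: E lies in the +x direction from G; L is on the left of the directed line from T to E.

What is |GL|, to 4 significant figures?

74.21

Checks: |TL| = 72.70 ✓; |LE| = 72.90 ✓.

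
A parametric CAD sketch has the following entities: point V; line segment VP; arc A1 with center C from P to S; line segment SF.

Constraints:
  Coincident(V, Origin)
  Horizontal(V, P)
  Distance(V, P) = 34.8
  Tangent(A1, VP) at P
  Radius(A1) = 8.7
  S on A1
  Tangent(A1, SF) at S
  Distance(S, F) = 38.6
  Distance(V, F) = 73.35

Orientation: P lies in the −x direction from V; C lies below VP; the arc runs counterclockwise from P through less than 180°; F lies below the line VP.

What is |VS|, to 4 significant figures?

41.97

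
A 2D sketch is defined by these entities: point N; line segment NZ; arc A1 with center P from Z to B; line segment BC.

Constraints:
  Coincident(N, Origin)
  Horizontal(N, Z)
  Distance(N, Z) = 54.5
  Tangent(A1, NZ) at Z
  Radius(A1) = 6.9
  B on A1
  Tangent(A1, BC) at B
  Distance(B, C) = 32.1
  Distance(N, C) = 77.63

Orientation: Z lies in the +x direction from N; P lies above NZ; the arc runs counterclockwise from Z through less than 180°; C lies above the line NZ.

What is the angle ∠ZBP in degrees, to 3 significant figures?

51.5°

N is at the origin; NZ is horizontal with |NZ| = 54.5 and Z on the +x side, so Z = (54.5, 0.00). Tangency of A1 to NZ means the radius PZ is perpendicular to NZ, so P = Z + (0, 6.9) = (54.5, 6.90). Since PB ⟂ BC (tangency), |PC| = √(6.9² + 32.1²) = 32.8 regardless of where B sits on A1. So C lies on both circle(N, 77.63) and circle(P, 32.8); the above-NZ intersection is C = (68.4, 36.6). B is the foot of the tangent from C: B = (61.2, 5.35).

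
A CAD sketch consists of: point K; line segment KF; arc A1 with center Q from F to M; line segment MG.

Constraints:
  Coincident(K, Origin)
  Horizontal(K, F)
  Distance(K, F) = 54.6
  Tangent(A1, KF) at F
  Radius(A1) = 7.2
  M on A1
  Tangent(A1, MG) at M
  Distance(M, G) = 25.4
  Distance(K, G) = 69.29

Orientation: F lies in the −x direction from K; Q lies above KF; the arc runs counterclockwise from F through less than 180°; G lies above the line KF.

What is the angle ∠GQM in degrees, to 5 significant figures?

74.174°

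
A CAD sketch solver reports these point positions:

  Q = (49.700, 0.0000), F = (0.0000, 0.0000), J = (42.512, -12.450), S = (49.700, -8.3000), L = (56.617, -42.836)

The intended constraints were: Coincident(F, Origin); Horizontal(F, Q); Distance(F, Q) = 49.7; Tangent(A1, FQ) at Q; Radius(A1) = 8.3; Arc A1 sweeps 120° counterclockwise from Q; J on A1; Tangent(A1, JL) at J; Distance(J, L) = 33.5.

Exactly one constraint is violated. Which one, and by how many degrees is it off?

Tangent(A1, JL) at J — off by 5.10°.

F = (0.00, 0.00) ✓; F.y = 0.00, Q.y = 0.00 ✓; |FQ| = 49.70 ✓; ∠(SQ, QF) = 90.00° ✓; |SQ| = 8.300 ✓; bearing(S→J) − bearing(S→Q) = 120.0° ✓; |SJ| = 8.300 ✓; ∠(SJ, JL) = 95.10° ✗; |JL| = 33.50 ✓.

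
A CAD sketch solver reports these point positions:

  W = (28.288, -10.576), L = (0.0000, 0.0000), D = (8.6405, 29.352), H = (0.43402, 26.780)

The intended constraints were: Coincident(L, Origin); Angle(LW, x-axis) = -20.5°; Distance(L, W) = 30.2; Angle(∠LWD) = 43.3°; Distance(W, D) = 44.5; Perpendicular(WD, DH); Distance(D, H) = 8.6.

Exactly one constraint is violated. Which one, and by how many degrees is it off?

Perpendicular(WD, DH) — off by 8.80°.

L = (0.00, 0.00) ✓; LW at -20.50° ✓; |LW| = 30.20 ✓; ∠LWD = 43.30° ✓; |WD| = 44.50 ✓; ∠(WD, DH) = 81.20° ✗; |DH| = 8.600 ✓.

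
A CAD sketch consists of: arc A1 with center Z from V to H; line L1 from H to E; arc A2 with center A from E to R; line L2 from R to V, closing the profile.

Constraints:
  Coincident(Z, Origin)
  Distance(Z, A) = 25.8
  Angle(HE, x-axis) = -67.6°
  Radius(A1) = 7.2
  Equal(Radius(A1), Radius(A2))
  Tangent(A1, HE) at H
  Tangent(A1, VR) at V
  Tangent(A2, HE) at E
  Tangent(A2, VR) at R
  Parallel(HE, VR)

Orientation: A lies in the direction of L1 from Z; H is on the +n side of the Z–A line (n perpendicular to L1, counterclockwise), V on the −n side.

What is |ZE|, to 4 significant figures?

26.79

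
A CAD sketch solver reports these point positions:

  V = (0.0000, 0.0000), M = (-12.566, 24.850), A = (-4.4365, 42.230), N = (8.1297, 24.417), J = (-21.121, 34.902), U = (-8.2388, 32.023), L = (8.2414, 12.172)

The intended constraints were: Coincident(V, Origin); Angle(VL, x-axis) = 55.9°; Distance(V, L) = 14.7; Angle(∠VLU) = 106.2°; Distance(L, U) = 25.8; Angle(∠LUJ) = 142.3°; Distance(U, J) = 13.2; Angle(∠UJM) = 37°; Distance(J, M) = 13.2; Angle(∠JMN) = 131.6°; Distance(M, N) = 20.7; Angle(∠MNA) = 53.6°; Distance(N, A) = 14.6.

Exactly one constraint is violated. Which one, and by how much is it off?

Distance(N, A) = 14.6 — off by 7.20.

V = (0.00, 0.00) ✓; VL at 55.90° ✓; |VL| = 14.70 ✓; ∠VLU = 106.2° ✓; |LU| = 25.80 ✓; ∠LUJ = 142.3° ✓; |UJ| = 13.20 ✓; ∠UJM = 37.00° ✓; |JM| = 13.20 ✓; ∠JMN = 131.6° ✓; |MN| = 20.70 ✓; ∠MNA = 53.60° ✓; |NA| = 21.80 ✗.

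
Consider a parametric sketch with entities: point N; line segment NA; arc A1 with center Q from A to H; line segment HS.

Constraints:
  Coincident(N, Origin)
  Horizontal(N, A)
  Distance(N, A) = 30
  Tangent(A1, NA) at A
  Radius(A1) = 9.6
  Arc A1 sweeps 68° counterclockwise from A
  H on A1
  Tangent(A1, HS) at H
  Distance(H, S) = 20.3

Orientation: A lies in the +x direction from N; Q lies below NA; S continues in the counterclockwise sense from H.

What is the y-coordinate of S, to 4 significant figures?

-24.83

N is at the origin; NA is horizontal with |NA| = 30.0 and A on the +x side, so A = (30.00, 0.000). Tangency of A1 to NA means the radius QA is perpendicular to NA, so Q = A + (0, -9.6) = (30.00, -9.600). On A1, A sits at bearing 90° from Q; a 68° counterclockwise sweep puts H at bearing 158°, so H = Q + 9.6·(cos 158°, sin 158°) = (21.10, -6.004). A1 meets HS tangentially, so QH is at right angles to HS, so HS runs along (−sin 158°, cos 158°); with |HS| = 20.3, S = (13.49, -24.83). So S.y = -24.83.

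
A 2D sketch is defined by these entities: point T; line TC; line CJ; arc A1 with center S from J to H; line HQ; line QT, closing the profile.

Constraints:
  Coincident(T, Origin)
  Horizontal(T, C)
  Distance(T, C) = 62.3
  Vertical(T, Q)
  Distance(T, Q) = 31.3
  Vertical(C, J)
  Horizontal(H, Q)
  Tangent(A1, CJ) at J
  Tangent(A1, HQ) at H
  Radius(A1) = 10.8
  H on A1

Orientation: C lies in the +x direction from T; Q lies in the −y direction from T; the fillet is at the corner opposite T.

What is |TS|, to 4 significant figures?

55.43

T is at the origin; TC is horizontal with |TC| = 62.3 and C on the +x side, so C = (62.30, 0.000). T and Q share the same x with |TQ| = 31.3 and Q on the −y side, so Q = (0.000, -31.30). The virtual corner opposite T is at (62.30, -31.30). The tangent condition forces SJ to be normal to CJ and the tangent condition forces SH to be normal to HQ, with radius 10.8, so the center S sits 10.8 in from both sides at S = (51.50, -20.50). Then |TS| = |S − T| = 55.43.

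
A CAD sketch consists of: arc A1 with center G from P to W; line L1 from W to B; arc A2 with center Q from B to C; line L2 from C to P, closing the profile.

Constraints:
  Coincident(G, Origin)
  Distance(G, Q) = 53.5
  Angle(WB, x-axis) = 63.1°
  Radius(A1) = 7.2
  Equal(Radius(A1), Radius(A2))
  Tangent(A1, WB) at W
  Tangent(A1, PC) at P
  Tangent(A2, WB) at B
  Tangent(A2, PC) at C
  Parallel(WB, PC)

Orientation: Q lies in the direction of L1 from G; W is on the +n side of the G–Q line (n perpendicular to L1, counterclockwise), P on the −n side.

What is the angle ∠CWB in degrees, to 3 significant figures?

15.1°

The slot axis is L1's direction at 63.1°, so u = (cos 63.1°, sin 63.1°) = (0.452, 0.892) and n = (−sin 63.1°, cos 63.1°) = (-0.892, 0.452). G is at the origin and Q lies 53.5 along u from G, so Q = 53.5·u = (24.2, 47.7). Tangency of A1 to both parallel lines with radius 7.2 puts W and P at G ± 7.2·n: W = (-6.42, 3.26), P = (6.42, -3.26). Equal radii place B and C the same way about Q: B = Q + 7.2·n = (17.8, 51.0), C = Q − 7.2·n = (30.6, 44.5). Then cos ∠CWB = WC·WB / (|WC||WB|), giving 15.1°.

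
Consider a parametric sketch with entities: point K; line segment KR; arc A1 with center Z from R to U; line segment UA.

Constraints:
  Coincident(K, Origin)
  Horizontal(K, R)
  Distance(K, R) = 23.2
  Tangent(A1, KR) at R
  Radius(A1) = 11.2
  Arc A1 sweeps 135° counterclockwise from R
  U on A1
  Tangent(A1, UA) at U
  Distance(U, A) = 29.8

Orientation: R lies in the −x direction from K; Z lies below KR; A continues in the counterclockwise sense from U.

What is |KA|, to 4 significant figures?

41.43

K is at the origin; K and R share the same y with |KR| = 23.2 and R on the −x side, so R = (-23.20, 0.000). The tangent condition forces ZR to be normal to KR, so Z = R + (0, -11.2) = (-23.20, -11.20). On A1, R sits at bearing 90° from Z; a 135° counterclockwise sweep puts U at bearing 225°, so U = Z + 11.2·(cos 225°, sin 225°) = (-31.12, -19.12). The tangent condition forces ZU to be normal to UA, so UA runs along (−sin 225°, cos 225°); with |UA| = 29.8, A = (-10.05, -40.19). Then |KA| = |A − K| = 41.43.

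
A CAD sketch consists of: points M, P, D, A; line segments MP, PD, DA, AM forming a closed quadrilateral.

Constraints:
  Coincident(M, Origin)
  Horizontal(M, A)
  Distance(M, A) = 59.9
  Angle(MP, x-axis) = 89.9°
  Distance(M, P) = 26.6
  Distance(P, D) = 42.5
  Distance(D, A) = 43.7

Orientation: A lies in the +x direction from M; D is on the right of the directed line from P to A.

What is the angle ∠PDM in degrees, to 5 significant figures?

31.367°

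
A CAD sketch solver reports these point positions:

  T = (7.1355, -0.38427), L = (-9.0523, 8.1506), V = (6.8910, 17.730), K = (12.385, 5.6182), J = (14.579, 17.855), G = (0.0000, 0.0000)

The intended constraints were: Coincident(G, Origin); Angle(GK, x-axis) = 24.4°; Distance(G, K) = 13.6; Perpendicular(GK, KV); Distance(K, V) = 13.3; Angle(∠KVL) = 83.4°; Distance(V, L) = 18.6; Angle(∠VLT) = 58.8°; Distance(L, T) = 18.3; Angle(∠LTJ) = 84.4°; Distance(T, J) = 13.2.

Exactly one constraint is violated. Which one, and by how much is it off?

Distance(T, J) = 13.2 — off by 6.50.

G = (0.00, 0.00) ✓; GK at 24.40° ✓; |GK| = 13.60 ✓; ∠(GK, KV) = 90.00° ✓; |KV| = 13.30 ✓; ∠KVL = 83.40° ✓; |VL| = 18.60 ✓; ∠VLT = 58.80° ✓; |LT| = 18.30 ✓; ∠LTJ = 84.40° ✓; |TJ| = 19.70 ✗.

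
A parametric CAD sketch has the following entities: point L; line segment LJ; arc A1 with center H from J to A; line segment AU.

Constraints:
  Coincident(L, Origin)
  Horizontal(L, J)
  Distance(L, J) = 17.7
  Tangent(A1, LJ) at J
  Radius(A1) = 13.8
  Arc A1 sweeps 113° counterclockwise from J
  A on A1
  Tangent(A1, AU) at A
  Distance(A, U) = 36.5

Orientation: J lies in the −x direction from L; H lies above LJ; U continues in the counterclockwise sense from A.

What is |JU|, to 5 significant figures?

52.814

L is at the origin; LJ is horizontal with |LJ| = 17.7 and J on the −x side, so J = (-17.700, 0.0000). A1 meets LJ tangentially, so HJ is at right angles to LJ, so H = J + (0, 13.8) = (-17.700, 13.800). On A1, J sits at bearing -90° from H; a 113° counterclockwise sweep puts A at bearing 23°, so A = H + 13.8·(cos 23°, sin 23°) = (-4.9970, 19.192). Since A1 is tangent to AU there, HA ⟂ AU, so AU runs along (−sin 23°, cos 23°); with |AU| = 36.5, U = (-19.259, 52.791). Then |JU| = |U − J| = 52.814.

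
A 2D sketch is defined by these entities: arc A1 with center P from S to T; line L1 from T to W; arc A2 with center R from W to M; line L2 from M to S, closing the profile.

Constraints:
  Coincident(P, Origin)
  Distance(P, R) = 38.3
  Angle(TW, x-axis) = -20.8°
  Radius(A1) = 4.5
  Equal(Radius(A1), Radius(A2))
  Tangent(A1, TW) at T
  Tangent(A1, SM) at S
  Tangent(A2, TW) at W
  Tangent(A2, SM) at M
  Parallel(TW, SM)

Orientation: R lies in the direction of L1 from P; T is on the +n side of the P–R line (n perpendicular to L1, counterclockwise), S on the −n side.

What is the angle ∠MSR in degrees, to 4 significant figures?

6.701°

Tangency of A1 to both parallel lines with radius 4.5 puts T and S at P ± 4.5·n: T = (1.598, 4.207), S = (-1.598, -4.207). Equal radii place W and M the same way about R: W = R + 4.5·n = (37.40, -9.394), M = R − 4.5·n = (34.21, -17.81). Then cos ∠MSR = SM·SR / (|SM||SR|), giving 6.701°.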